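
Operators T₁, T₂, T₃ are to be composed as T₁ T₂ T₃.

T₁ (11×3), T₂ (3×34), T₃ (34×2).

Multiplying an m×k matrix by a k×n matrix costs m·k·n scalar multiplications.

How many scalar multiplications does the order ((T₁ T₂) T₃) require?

(T₁ T₂): 11×3 by 3×34 → 11×34, cost 11·3·34 = 1122
((T₁ T₂) T₃): 11×34 by 34×2 → 11×2, cost 11·34·2 = 748; cumulative 1870
Total: 1870 scalar multiplications.

1870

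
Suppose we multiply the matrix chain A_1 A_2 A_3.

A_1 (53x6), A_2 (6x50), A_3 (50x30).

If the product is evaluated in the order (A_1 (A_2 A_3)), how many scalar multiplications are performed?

18540

(A_2 A_3): 6×50 by 50×30 → 6×30, cost 6·50·30 = 9000
(A_1 (A_2 A_3)): 53×6 by 6×30 → 53×30, cost 53·6·30 = 9540; cumulative 18540
Total: 18540 scalar multiplications.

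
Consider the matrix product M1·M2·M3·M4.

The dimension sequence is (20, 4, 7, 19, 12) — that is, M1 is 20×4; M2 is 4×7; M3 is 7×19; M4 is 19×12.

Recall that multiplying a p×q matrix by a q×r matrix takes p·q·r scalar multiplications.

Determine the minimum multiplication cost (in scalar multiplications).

2404

Adjacent pairs: M1M2 = 20·4·7 = 560; M2M3 = 4·7·19 = 532; M3M4 = 7·19·12 = 1596.
Length 3: M1..M3: k=1: 0+532+20·4·19=2052; k=2: 560+0+20·7·19=3220 → min 2052 | M2..M4: k=2: 0+1596+4·7·12=1932; k=3: 532+0+4·19·12=1444 → min 1444.
Length 4: M1..M4: k=1: 0+1444+20·4·12=2404; k=2: 560+1596+20·7·12=3836; k=3: 2052+0+20·19·12=6612 → min 2404.
Optimal order: (M1·((M2·M3)·M4)) with cost 2404.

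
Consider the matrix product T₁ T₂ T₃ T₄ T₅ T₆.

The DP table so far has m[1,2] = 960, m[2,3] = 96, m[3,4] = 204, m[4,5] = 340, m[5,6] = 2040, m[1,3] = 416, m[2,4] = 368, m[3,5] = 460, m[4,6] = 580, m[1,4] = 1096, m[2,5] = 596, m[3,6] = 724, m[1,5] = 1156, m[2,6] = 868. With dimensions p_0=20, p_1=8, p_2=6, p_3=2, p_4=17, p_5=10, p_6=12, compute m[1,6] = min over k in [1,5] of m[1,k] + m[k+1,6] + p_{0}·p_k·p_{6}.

m[1,6] = min over k∈[1,5] of m[1,k]+m[k+1,6]+p_{0}·p_k·p_{6}.
k=1: 0 + 868 + 20·8·12 = 2788; k=2: 960 + 724 + 20·6·12 = 3124; k=3: 416 + 580 + 20·2·12 = 1476; k=4: 1096 + 2040 + 20·17·12 = 7216; k=5: 1156 + 0 + 20·10·12 = 3556.
Minimum: 1476 at k=3.

1476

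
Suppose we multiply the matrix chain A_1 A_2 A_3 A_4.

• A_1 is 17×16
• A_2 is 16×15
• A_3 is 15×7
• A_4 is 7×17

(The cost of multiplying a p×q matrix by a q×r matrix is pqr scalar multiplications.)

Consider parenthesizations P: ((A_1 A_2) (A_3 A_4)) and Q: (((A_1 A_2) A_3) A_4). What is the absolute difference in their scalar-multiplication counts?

2312

Order P = ((A_1 A_2) (A_3 A_4)): (A_1 A_2): 17×16 by 16×15 → 17×15, cost 17·16·15 = 4080; (A_3 A_4): 15×7 by 7×17 → 15×17, cost 15·7·17 = 1785; ((A_1 A_2) (A_3 A_4)): 17×15 by 15×17 → 17×17, cost 17·15·17 = 4335; cumulative 10200. Total 10200.
Order Q = (((A_1 A_2) A_3) A_4): (A_1 A_2): 17×16 by 16×15 → 17×15, cost 17·16·15 = 4080; ((A_1 A_2) A_3): 17×15 by 15×7 → 17×7, cost 17·15·7 = 1785; cumulative 5865; (((A_1 A_2) A_3) A_4): 17×7 by 7×17 → 17×17, cost 17·7·17 = 2023; cumulative 7888. Total 7888.
Difference: |10200 − 7888| = 2312.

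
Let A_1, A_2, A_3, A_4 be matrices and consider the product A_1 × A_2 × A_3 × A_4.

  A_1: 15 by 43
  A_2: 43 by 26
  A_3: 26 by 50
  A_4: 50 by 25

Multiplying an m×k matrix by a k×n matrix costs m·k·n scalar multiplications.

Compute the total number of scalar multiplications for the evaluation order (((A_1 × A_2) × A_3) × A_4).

(A_1 × A_2): 15×43 by 43×26 → 15×26, cost 15·43·26 = 16770
((A_1 × A_2) × A_3): 15×26 by 26×50 → 15×50, cost 15·26·50 = 19500; cumulative 36270
(((A_1 × A_2) × A_3) × A_4): 15×50 by 50×25 → 15×25, cost 15·50·25 = 18750; cumulative 55020
Total: 55020 scalar multiplications.

55020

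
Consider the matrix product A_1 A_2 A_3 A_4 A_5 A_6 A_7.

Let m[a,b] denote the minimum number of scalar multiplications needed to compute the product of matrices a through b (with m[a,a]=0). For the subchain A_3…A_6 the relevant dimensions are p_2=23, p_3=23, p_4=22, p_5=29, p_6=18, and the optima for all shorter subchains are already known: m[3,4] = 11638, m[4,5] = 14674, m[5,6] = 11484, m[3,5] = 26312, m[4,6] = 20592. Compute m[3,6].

m[3,6] = min over k∈[3,5] of m[3,k]+m[k+1,6]+p_{2}·p_k·p_{6}.
k=3: 0 + 20592 + 23·23·18 = 30114; k=4: 11638 + 11484 + 23·22·18 = 32230; k=5: 26312 + 0 + 23·29·18 = 38318.
Minimum: 30114 at k=3.

30114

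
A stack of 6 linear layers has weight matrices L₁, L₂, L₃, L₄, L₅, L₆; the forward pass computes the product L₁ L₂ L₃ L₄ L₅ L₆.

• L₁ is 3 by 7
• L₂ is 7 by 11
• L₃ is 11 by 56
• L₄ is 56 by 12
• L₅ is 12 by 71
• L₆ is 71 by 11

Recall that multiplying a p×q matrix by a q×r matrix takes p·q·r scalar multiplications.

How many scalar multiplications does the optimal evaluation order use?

Adjacent pairs: L₁L₂ = 3·7·11 = 231; L₂L₃ = 7·11·56 = 4312; L₃L₄ = 11·56·12 = 7392; L₄L₅ = 56·12·71 = 47712; L₅L₆ = 12·71·11 = 9372.
Length 3: L₁..L₃: k=1: 0+4312+3·7·56=5488; k=2: 231+0+3·11·56=2079 → min 2079 | L₂..L₄: k=2: 0+7392+7·11·12=8316; k=3: 4312+0+7·56·12=9016 → min 8316 | L₃..L₅: k=3: 0+47712+11·56·71=91448; k=4: 7392+0+11·12·71=16764 → min 16764 | L₄..L₆: k=4: 0+9372+56·12·11=16764; k=5: 47712+0+56·71·11=91448 → min 16764.
Length 4: L₁..L₄: k=1: 0+8316+3·7·12=8568; k=2: 231+7392+3·11·12=8019; k=3: 2079+0+3·56·12=4095 → min 4095 | L₂..L₅: k=2: 0+16764+7·11·71=22231; k=3: 4312+47712+7·56·71=79856; k=4: 8316+0+7·12·71=14280 → min 14280 | L₃..L₆: k=3: 0+16764+11·56·11=23540; k=4: 7392+9372+11·12·11=18216; k=5: 16764+0+11·71·11=25355 → min 18216.
Length 5: L₁..L₅: k=1: 0+14280+3·7·71=15771; k=2: 231+16764+3·11·71=19338; k=3: 2079+47712+3·56·71=61719; k=4: 4095+0+3·12·71=6651 → min 6651 | L₂..L₆: k=2: 0+18216+7·11·11=19063; k=3: 4312+16764+7·56·11=25388; k=4: 8316+9372+7·12·11=18612; k=5: 14280+0+7·71·11=19747 → min 18612.
Length 6: L₁..L₆: k=1: 0+18612+3·7·11=18843; k=2: 231+18216+3·11·11=18810; k=3: 2079+16764+3·56·11=20691; k=4: 4095+9372+3·12·11=13863; k=5: 6651+0+3·71·11=8994 → min 8994.
Optimal order: (((((L₁ L₂) L₃) L₄) L₅) L₆) with cost 8994.

8994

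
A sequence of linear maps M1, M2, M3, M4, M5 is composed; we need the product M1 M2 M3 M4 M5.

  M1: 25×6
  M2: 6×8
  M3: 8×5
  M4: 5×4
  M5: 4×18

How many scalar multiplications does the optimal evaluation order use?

2752

Adjacent pairs: M1M2 = 25·6·8 = 1200; M2M3 = 6·8·5 = 240; M3M4 = 8·5·4 = 160; M4M5 = 5·4·18 = 360.
Length 3: M1..M3: k=1: 0+240+25·6·5=990; k=2: 1200+0+25·8·5=2200 → min 990 | M2..M4: k=2: 0+160+6·8·4=352; k=3: 240+0+6·5·4=360 → min 352 | M3..M5: k=3: 0+360+8·5·18=1080; k=4: 160+0+8·4·18=736 → min 736.
Length 4: M1..M4: k=1: 0+352+25·6·4=952; k=2: 1200+160+25·8·4=2160; k=3: 990+0+25·5·4=1490 → min 952 | M2..M5: k=2: 0+736+6·8·18=1600; k=3: 240+360+6·5·18=1140; k=4: 352+0+6·4·18=784 → min 784.
Length 5: M1..M5: k=1: 0+784+25·6·18=3484; k=2: 1200+736+25·8·18=5536; k=3: 990+360+25·5·18=3600; k=4: 952+0+25·4·18=2752 → min 2752.
Optimal order: ((M1 (M2 (M3 M4))) M5) with cost 2752.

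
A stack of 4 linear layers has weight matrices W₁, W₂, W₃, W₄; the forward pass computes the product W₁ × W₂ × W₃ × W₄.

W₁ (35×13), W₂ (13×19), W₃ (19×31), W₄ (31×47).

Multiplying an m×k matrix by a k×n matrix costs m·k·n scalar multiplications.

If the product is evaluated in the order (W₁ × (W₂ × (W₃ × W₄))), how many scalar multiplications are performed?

(W₃ × W₄): 19×31 by 31×47 → 19×47, cost 19·31·47 = 27683
(W₂ × (W₃ × W₄)): 13×19 by 19×47 → 13×47, cost 13·19·47 = 11609; cumulative 39292
(W₁ × (W₂ × (W₃ × W₄))): 35×13 by 13×47 → 35×47, cost 35·13·47 = 21385; cumulative 60677
Total: 60677 scalar multiplications.

60677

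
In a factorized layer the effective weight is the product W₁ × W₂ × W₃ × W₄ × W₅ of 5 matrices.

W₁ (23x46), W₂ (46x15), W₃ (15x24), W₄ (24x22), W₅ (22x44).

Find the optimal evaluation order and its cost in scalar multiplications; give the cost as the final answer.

53490

Adjacent pairs: W₁W₂ = 23·46·15 = 15870; W₂W₃ = 46·15·24 = 16560; W₃W₄ = 15·24·22 = 7920; W₄W₅ = 24·22·44 = 23232.
Length 3: W₁..W₃: k=1: 0+16560+23·46·24=41952; k=2: 15870+0+23·15·24=24150 → min 24150 | W₂..W₄: k=2: 0+7920+46·15·22=23100; k=3: 16560+0+46·24·22=40848 → min 23100 | W₃..W₅: k=3: 0+23232+15·24·44=39072; k=4: 7920+0+15·22·44=22440 → min 22440.
Length 4: W₁..W₄: k=1: 0+23100+23·46·22=46376; k=2: 15870+7920+23·15·22=31380; k=3: 24150+0+23·24·22=36294 → min 31380 | W₂..W₅: k=2: 0+22440+46·15·44=52800; k=3: 16560+23232+46·24·44=88368; k=4: 23100+0+46·22·44=67628 → min 52800.
Length 5: W₁..W₅: k=1: 0+52800+23·46·44=99352; k=2: 15870+22440+23·15·44=53490; k=3: 24150+23232+23·24·44=71670; k=4: 31380+0+23·22·44=53644 → min 53490.
Optimal parenthesization: ((W₁ × W₂) × ((W₃ × W₄) × W₅)) with cost 53490.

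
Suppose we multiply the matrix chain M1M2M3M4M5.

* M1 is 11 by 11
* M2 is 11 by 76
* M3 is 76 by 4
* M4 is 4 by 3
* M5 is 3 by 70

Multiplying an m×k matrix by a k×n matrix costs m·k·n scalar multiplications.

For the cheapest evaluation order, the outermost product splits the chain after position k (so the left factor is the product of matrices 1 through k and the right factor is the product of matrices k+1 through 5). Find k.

Adjacent pairs: M1M2 = 11·11·76 = 9196; M2M3 = 11·76·4 = 3344; M3M4 = 76·4·3 = 912; M4M5 = 4·3·70 = 840.
Length 3: M1..M3: k=1: 0+3344+11·11·4=3828; k=2: 9196+0+11·76·4=12540 → min 3828 | M2..M4: k=2: 0+912+11·76·3=3420; k=3: 3344+0+11·4·3=3476 → min 3420 | M3..M5: k=3: 0+840+76·4·70=22120; k=4: 912+0+76·3·70=16872 → min 16872.
Length 4: M1..M4: k=1: 0+3420+11·11·3=3783; k=2: 9196+912+11·76·3=12616; k=3: 3828+0+11·4·3=3960 → min 3783 | M2..M5: k=2: 0+16872+11·76·70=75392; k=3: 3344+840+11·4·70=7264; k=4: 3420+0+11·3·70=5730 → min 5730.
Top-level splits: k=1: (M1..M1)·(M2..M5) → 0+5730+11·11·70 = 14200; k=2: (M1..M2)·(M3..M5) → 9196+16872+11·76·70 = 84588; k=3: (M1..M3)·(M4..M5) → 3828+840+11·4·70 = 7748; k=4: (M1..M4)·(M5..M5) → 3783+0+11·3·70 = 6093.
Best split is after M4, i.e. k = 4.

4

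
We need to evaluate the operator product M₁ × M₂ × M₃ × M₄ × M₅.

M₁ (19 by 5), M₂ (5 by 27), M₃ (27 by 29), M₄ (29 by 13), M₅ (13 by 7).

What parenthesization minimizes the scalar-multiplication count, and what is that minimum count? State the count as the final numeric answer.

Adjacent pairs: M₁M₂ = 19·5·27 = 2565; M₂M₃ = 5·27·29 = 3915; M₃M₄ = 27·29·13 = 10179; M₄M₅ = 29·13·7 = 2639.
Length 3: M₁..M₃: k=1: 0+3915+19·5·29=6670; k=2: 2565+0+19·27·29=17442 → min 6670 | M₂..M₄: k=2: 0+10179+5·27·13=11934; k=3: 3915+0+5·29·13=5800 → min 5800 | M₃..M₅: k=3: 0+2639+27·29·7=8120; k=4: 10179+0+27·13·7=12636 → min 8120.
Length 4: M₁..M₄: k=1: 0+5800+19·5·13=7035; k=2: 2565+10179+19·27·13=19413; k=3: 6670+0+19·29·13=13833 → min 7035 | M₂..M₅: k=2: 0+8120+5·27·7=9065; k=3: 3915+2639+5·29·7=7569; k=4: 5800+0+5·13·7=6255 → min 6255.
Length 5: M₁..M₅: k=1: 0+6255+19·5·7=6920; k=2: 2565+8120+19·27·7=14276; k=3: 6670+2639+19·29·7=13166; k=4: 7035+0+19·13·7=8764 → min 6920.
Optimal parenthesization: (M₁ × (((M₂ × M₃) × M₄) × M₅)) with cost 6920.

6920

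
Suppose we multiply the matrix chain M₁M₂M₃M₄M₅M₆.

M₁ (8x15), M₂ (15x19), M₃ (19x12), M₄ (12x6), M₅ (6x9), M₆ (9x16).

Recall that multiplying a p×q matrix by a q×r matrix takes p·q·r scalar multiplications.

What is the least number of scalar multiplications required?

Adjacent pairs: M₁M₂ = 8·15·19 = 2280; M₂M₃ = 15·19·12 = 3420; M₃M₄ = 19·12·6 = 1368; M₄M₅ = 12·6·9 = 648; M₅M₆ = 6·9·16 = 864.
Length 3: M₁..M₃: k=1: 0+3420+8·15·12=4860; k=2: 2280+0+8·19·12=4104 → min 4104 | M₂..M₄: k=2: 0+1368+15·19·6=3078; k=3: 3420+0+15·12·6=4500 → min 3078 | M₃..M₅: k=3: 0+648+19·12·9=2700; k=4: 1368+0+19·6·9=2394 → min 2394 | M₄..M₆: k=4: 0+864+12·6·16=2016; k=5: 648+0+12·9·16=2376 → min 2016.
Length 4: M₁..M₄: k=1: 0+3078+8·15·6=3798; k=2: 2280+1368+8·19·6=4560; k=3: 4104+0+8·12·6=4680 → min 3798 | M₂..M₅: k=2: 0+2394+15·19·9=4959; k=3: 3420+648+15·12·9=5688; k=4: 3078+0+15·6·9=3888 → min 3888 | M₃..M₆: k=3: 0+2016+19·12·16=5664; k=4: 1368+864+19·6·16=4056; k=5: 2394+0+19·9·16=5130 → min 4056.
Length 5: M₁..M₅: k=1: 0+3888+8·15·9=4968; k=2: 2280+2394+8·19·9=6042; k=3: 4104+648+8·12·9=5616; k=4: 3798+0+8·6·9=4230 → min 4230 | M₂..M₆: k=2: 0+4056+15·19·16=8616; k=3: 3420+2016+15·12·16=8316; k=4: 3078+864+15·6·16=5382; k=5: 3888+0+15·9·16=6048 → min 5382.
Length 6: M₁..M₆: k=1: 0+5382+8·15·16=7302; k=2: 2280+4056+8·19·16=8768; k=3: 4104+2016+8·12·16=7656; k=4: 3798+864+8·6·16=5430; k=5: 4230+0+8·9·16=5382 → min 5382.
Optimal order: (((M₁(M₂(M₃M₄)))M₅)M₆) with cost 5382.

5382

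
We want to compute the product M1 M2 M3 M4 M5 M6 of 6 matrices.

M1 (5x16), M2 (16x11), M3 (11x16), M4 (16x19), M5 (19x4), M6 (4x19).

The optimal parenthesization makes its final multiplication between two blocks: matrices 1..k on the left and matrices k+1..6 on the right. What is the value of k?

Adjacent pairs: M1M2 = 5·16·11 = 880; M2M3 = 16·11·16 = 2816; M3M4 = 11·16·19 = 3344; M4M5 = 16·19·4 = 1216; M5M6 = 19·4·19 = 1444.
Length 3: M1..M3: k=1: 0+2816+5·16·16=4096; k=2: 880+0+5·11·16=1760 → min 1760 | M2..M4: k=2: 0+3344+16·11·19=6688; k=3: 2816+0+16·16·19=7680 → min 6688 | M3..M5: k=3: 0+1216+11·16·4=1920; k=4: 3344+0+11·19·4=4180 → min 1920 | M4..M6: k=4: 0+1444+16·19·19=7220; k=5: 1216+0+16·4·19=2432 → min 2432.
Length 4: M1..M4: k=1: 0+6688+5·16·19=8208; k=2: 880+3344+5·11·19=5269; k=3: 1760+0+5·16·19=3280 → min 3280 | M2..M5: k=2: 0+1920+16·11·4=2624; k=3: 2816+1216+16·16·4=5056; k=4: 6688+0+16·19·4=7904 → min 2624 | M3..M6: k=3: 0+2432+11·16·19=5776; k=4: 3344+1444+11·19·19=8759; k=5: 1920+0+11·4·19=2756 → min 2756.
Length 5: M1..M5: k=1: 0+2624+5·16·4=2944; k=2: 880+1920+5·11·4=3020; k=3: 1760+1216+5·16·4=3296; k=4: 3280+0+5·19·4=3660 → min 2944 | M2..M6: k=2: 0+2756+16·11·19=6100; k=3: 2816+2432+16·16·19=10112; k=4: 6688+1444+16·19·19=13908; k=5: 2624+0+16·4·19=3840 → min 3840.
Top-level splits: k=1: (M1..M1)·(M2..M6) → 0+3840+5·16·19 = 5360; k=2: (M1..M2)·(M3..M6) → 880+2756+5·11·19 = 4681; k=3: (M1..M3)·(M4..M6) → 1760+2432+5·16·19 = 5712; k=4: (M1..M4)·(M5..M6) → 3280+1444+5·19·19 = 6529; k=5: (M1..M5)·(M6..M6) → 2944+0+5·4·19 = 3324.
Best split is after M5, i.e. k = 5.

5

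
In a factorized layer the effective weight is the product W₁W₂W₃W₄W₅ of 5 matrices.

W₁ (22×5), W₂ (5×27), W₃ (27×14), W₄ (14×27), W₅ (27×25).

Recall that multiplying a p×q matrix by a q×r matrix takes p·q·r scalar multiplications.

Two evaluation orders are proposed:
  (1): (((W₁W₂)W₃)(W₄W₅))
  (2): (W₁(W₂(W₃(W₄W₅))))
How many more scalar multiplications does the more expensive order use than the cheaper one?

Order (1) = (((W₁W₂)W₃)(W₄W₅)): (W₁W₂): 22×5 by 5×27 → 22×27, cost 22·5·27 = 2970; ((W₁W₂)W₃): 22×27 by 27×14 → 22×14, cost 22·27·14 = 8316; cumulative 11286; (W₄W₅): 14×27 by 27×25 → 14×25, cost 14·27·25 = 9450; (((W₁W₂)W₃)(W₄W₅)): 22×14 by 14×25 → 22×25, cost 22·14·25 = 7700; cumulative 28436. Total 28436.
Order (2) = (W₁(W₂(W₃(W₄W₅)))): (W₄W₅): 14×27 by 27×25 → 14×25, cost 14·27·25 = 9450; (W₃(W₄W₅)): 27×14 by 14×25 → 27×25, cost 27·14·25 = 9450; cumulative 18900; (W₂(W₃(W₄W₅))): 5×27 by 27×25 → 5×25, cost 5·27·25 = 3375; cumulative 22275; (W₁(W₂(W₃(W₄W₅)))): 22×5 by 5×25 → 22×25, cost 22·5·25 = 2750; cumulative 25025. Total 25025.
Difference: |28436 − 25025| = 3411.

3411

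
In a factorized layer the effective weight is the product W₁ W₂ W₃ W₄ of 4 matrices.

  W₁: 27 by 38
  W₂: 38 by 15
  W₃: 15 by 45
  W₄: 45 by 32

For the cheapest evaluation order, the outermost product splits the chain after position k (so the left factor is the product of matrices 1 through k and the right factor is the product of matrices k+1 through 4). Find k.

Adjacent pairs: W₁W₂ = 27·38·15 = 15390; W₂W₃ = 38·15·45 = 25650; W₃W₄ = 15·45·32 = 21600.
Length 3: W₁..W₃: k=1: 0+25650+27·38·45=71820; k=2: 15390+0+27·15·45=33615 → min 33615 | W₂..W₄: k=2: 0+21600+38·15·32=39840; k=3: 25650+0+38·45·32=80370 → min 39840.
Top-level splits: k=1: (W₁..W₁)·(W₂..W₄) → 0+39840+27·38·32 = 72672; k=2: (W₁..W₂)·(W₃..W₄) → 15390+21600+27·15·32 = 49950; k=3: (W₁..W₃)·(W₄..W₄) → 33615+0+27·45·32 = 72495.
Best split is after W₂, i.e. k = 2.

2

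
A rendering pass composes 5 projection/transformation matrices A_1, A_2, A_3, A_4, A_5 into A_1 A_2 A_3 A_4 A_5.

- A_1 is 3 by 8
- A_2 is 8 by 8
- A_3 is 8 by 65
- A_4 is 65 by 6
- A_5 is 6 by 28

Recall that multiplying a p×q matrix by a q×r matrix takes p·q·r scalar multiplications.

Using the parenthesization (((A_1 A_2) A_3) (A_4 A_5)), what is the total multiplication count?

18132

(A_1 A_2): 3×8 by 8×8 → 3×8, cost 3·8·8 = 192
((A_1 A_2) A_3): 3×8 by 8×65 → 3×65, cost 3·8·65 = 1560; cumulative 1752
(A_4 A_5): 65×6 by 6×28 → 65×28, cost 65·6·28 = 10920
(((A_1 A_2) A_3) (A_4 A_5)): 3×65 by 65×28 → 3×28, cost 3·65·28 = 5460; cumulative 18132
Total: 18132 scalar multiplications.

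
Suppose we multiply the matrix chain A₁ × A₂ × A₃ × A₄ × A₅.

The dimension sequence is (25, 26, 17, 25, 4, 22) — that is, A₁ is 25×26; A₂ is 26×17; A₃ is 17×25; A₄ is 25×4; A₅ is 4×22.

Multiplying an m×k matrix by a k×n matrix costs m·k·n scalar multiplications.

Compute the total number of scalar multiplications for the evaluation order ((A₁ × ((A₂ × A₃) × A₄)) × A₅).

(A₂ × A₃): 26×17 by 17×25 → 26×25, cost 26·17·25 = 11050
((A₂ × A₃) × A₄): 26×25 by 25×4 → 26×4, cost 26·25·4 = 2600; cumulative 13650
(A₁ × ((A₂ × A₃) × A₄)): 25×26 by 26×4 → 25×4, cost 25·26·4 = 2600; cumulative 16250
((A₁ × ((A₂ × A₃) × A₄)) × A₅): 25×4 by 4×22 → 25×22, cost 25·4·22 = 2200; cumulative 18450
Total: 18450 scalar multiplications.

18450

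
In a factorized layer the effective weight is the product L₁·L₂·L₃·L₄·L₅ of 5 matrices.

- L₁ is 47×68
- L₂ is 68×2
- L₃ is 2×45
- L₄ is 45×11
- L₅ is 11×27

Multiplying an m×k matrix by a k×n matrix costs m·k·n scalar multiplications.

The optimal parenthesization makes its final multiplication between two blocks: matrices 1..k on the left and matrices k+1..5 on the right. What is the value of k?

Adjacent pairs: L₁L₂ = 47·68·2 = 6392; L₂L₃ = 68·2·45 = 6120; L₃L₄ = 2·45·11 = 990; L₄L₅ = 45·11·27 = 13365.
Length 3: L₁..L₃: k=1: 0+6120+47·68·45=149940; k=2: 6392+0+47·2·45=10622 → min 10622 | L₂..L₄: k=2: 0+990+68·2·11=2486; k=3: 6120+0+68·45·11=39780 → min 2486 | L₃..L₅: k=3: 0+13365+2·45·27=15795; k=4: 990+0+2·11·27=1584 → min 1584.
Length 4: L₁..L₄: k=1: 0+2486+47·68·11=37642; k=2: 6392+990+47·2·11=8416; k=3: 10622+0+47·45·11=33887 → min 8416 | L₂..L₅: k=2: 0+1584+68·2·27=5256; k=3: 6120+13365+68·45·27=102105; k=4: 2486+0+68·11·27=22682 → min 5256.
Top-level splits: k=1: (L₁..L₁)·(L₂..L₅) → 0+5256+47·68·27 = 91548; k=2: (L₁..L₂)·(L₃..L₅) → 6392+1584+47·2·27 = 10514; k=3: (L₁..L₃)·(L₄..L₅) → 10622+13365+47·45·27 = 81092; k=4: (L₁..L₄)·(L₅..L₅) → 8416+0+47·11·27 = 22375.
Best split is after L₂, i.e. k = 2.

2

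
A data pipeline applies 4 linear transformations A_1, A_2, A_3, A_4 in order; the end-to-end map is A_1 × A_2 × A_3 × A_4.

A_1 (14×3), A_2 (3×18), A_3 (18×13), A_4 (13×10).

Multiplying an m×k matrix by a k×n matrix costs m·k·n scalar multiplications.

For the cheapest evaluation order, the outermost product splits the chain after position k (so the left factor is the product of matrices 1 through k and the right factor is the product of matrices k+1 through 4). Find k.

1

Adjacent pairs: A_1A_2 = 14·3·18 = 756; A_2A_3 = 3·18·13 = 702; A_3A_4 = 18·13·10 = 2340.
Length 3: A_1..A_3: k=1: 0+702+14·3·13=1248; k=2: 756+0+14·18·13=4032 → min 1248 | A_2..A_4: k=2: 0+2340+3·18·10=2880; k=3: 702+0+3·13·10=1092 → min 1092.
Top-level splits: k=1: (A_1..A_1)·(A_2..A_4) → 0+1092+14·3·10 = 1512; k=2: (A_1..A_2)·(A_3..A_4) → 756+2340+14·18·10 = 5616; k=3: (A_1..A_3)·(A_4..A_4) → 1248+0+14·13·10 = 3068.
Best split is after A_1, i.e. k = 1.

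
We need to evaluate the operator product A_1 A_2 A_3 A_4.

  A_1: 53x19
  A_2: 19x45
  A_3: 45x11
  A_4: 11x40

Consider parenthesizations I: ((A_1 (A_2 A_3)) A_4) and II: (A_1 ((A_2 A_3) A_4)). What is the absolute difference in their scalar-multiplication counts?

Order I = ((A_1 (A_2 A_3)) A_4): (A_2 A_3): 19×45 by 45×11 → 19×11, cost 19·45·11 = 9405; (A_1 (A_2 A_3)): 53×19 by 19×11 → 53×11, cost 53·19·11 = 11077; cumulative 20482; ((A_1 (A_2 A_3)) A_4): 53×11 by 11×40 → 53×40, cost 53·11·40 = 23320; cumulative 43802. Total 43802.
Order II = (A_1 ((A_2 A_3) A_4)): (A_2 A_3): 19×45 by 45×11 → 19×11, cost 19·45·11 = 9405; ((A_2 A_3) A_4): 19×11 by 11×40 → 19×40, cost 19·11·40 = 8360; cumulative 17765; (A_1 ((A_2 A_3) A_4)): 53×19 by 19×40 → 53×40, cost 53·19·40 = 40280; cumulative 58045. Total 58045.
Difference: |43802 − 58045| = 14243.

14243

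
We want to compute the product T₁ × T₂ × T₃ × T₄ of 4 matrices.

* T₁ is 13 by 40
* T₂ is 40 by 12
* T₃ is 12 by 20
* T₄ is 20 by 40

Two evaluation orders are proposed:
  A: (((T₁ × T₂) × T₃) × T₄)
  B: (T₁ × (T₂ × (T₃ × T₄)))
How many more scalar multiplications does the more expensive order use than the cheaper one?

29840

Order A = (((T₁ × T₂) × T₃) × T₄): (T₁ × T₂): 13×40 by 40×12 → 13×12, cost 13·40·12 = 6240; ((T₁ × T₂) × T₃): 13×12 by 12×20 → 13×20, cost 13·12·20 = 3120; cumulative 9360; (((T₁ × T₂) × T₃) × T₄): 13×20 by 20×40 → 13×40, cost 13·20·40 = 10400; cumulative 19760. Total 19760.
Order B = (T₁ × (T₂ × (T₃ × T₄))): (T₃ × T₄): 12×20 by 20×40 → 12×40, cost 12·20·40 = 9600; (T₂ × (T₃ × T₄)): 40×12 by 12×40 → 40×40, cost 40·12·40 = 19200; cumulative 28800; (T₁ × (T₂ × (T₃ × T₄))): 13×40 by 40×40 → 13×40, cost 13·40·40 = 20800; cumulative 49600. Total 49600.
Difference: |19760 − 49600| = 29840.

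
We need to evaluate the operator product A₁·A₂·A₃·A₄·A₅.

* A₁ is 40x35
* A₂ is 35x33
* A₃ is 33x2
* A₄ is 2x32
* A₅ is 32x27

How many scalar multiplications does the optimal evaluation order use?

Adjacent pairs: A₁A₂ = 40·35·33 = 46200; A₂A₃ = 35·33·2 = 2310; A₃A₄ = 33·2·32 = 2112; A₄A₅ = 2·32·27 = 1728.
Length 3: A₁..A₃: k=1: 0+2310+40·35·2=5110; k=2: 46200+0+40·33·2=48840 → min 5110 | A₂..A₄: k=2: 0+2112+35·33·32=39072; k=3: 2310+0+35·2·32=4550 → min 4550 | A₃..A₅: k=3: 0+1728+33·2·27=3510; k=4: 2112+0+33·32·27=30624 → min 3510.
Length 4: A₁..A₄: k=1: 0+4550+40·35·32=49350; k=2: 46200+2112+40·33·32=90552; k=3: 5110+0+40·2·32=7670 → min 7670 | A₂..A₅: k=2: 0+3510+35·33·27=34695; k=3: 2310+1728+35·2·27=5928; k=4: 4550+0+35·32·27=34790 → min 5928.
Length 5: A₁..A₅: k=1: 0+5928+40·35·27=43728; k=2: 46200+3510+40·33·27=85350; k=3: 5110+1728+40·2·27=8998; k=4: 7670+0+40·32·27=42230 → min 8998.
Optimal order: ((A₁·(A₂·A₃))·(A₄·A₅)) with cost 8998.

8998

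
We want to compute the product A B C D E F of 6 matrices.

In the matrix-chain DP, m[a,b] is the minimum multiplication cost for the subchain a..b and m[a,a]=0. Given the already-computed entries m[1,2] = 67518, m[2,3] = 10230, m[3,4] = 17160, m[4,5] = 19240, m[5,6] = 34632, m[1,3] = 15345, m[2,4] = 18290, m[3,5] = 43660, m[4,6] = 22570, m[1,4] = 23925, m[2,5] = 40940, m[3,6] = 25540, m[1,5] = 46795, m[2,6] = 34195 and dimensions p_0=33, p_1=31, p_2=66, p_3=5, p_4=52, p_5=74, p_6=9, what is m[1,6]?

m[1,6] = min over k∈[1,5] of m[1,k]+m[k+1,6]+p_{0}·p_k·p_{6}.
k=1: 0 + 34195 + 33·31·9 = 43402; k=2: 67518 + 25540 + 33·66·9 = 112660; k=3: 15345 + 22570 + 33·5·9 = 39400; k=4: 23925 + 34632 + 33·52·9 = 74001; k=5: 46795 + 0 + 33·74·9 = 68773.
Minimum: 39400 at k=3.

39400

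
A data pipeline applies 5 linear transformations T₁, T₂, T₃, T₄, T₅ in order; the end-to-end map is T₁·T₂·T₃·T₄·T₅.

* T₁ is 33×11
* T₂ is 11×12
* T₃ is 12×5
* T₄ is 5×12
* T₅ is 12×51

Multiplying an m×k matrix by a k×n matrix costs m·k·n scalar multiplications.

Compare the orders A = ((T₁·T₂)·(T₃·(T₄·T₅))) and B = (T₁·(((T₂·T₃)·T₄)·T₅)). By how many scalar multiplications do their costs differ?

4107

Order A = ((T₁·T₂)·(T₃·(T₄·T₅))): (T₁·T₂): 33×11 by 11×12 → 33×12, cost 33·11·12 = 4356; (T₄·T₅): 5×12 by 12×51 → 5×51, cost 5·12·51 = 3060; (T₃·(T₄·T₅)): 12×5 by 5×51 → 12×51, cost 12·5·51 = 3060; cumulative 6120; ((T₁·T₂)·(T₃·(T₄·T₅))): 33×12 by 12×51 → 33×51, cost 33·12·51 = 20196; cumulative 30672. Total 30672.
Order B = (T₁·(((T₂·T₃)·T₄)·T₅)): (T₂·T₃): 11×12 by 12×5 → 11×5, cost 11·12·5 = 660; ((T₂·T₃)·T₄): 11×5 by 5×12 → 11×12, cost 11·5·12 = 660; cumulative 1320; (((T₂·T₃)·T₄)·T₅): 11×12 by 12×51 → 11×51, cost 11·12·51 = 6732; cumulative 8052; (T₁·(((T₂·T₃)·T₄)·T₅)): 33×11 by 11×51 → 33×51, cost 33·11·51 = 18513; cumulative 26565. Total 26565.
Difference: |30672 − 26565| = 4107.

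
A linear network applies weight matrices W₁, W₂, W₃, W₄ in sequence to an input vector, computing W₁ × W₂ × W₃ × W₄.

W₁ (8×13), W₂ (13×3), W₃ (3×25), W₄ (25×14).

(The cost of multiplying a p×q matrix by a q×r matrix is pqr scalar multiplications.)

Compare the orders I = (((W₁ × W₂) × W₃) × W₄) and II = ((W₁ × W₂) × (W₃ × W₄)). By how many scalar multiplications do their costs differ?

2014

Order I = (((W₁ × W₂) × W₃) × W₄): (W₁ × W₂): 8×13 by 13×3 → 8×3, cost 8·13·3 = 312; ((W₁ × W₂) × W₃): 8×3 by 3×25 → 8×25, cost 8·3·25 = 600; cumulative 912; (((W₁ × W₂) × W₃) × W₄): 8×25 by 25×14 → 8×14, cost 8·25·14 = 2800; cumulative 3712. Total 3712.
Order II = ((W₁ × W₂) × (W₃ × W₄)): (W₁ × W₂): 8×13 by 13×3 → 8×3, cost 8·13·3 = 312; (W₃ × W₄): 3×25 by 25×14 → 3×14, cost 3·25·14 = 1050; ((W₁ × W₂) × (W₃ × W₄)): 8×3 by 3×14 → 8×14, cost 8·3·14 = 336; cumulative 1698. Total 1698.
Difference: |3712 − 1698| = 2014.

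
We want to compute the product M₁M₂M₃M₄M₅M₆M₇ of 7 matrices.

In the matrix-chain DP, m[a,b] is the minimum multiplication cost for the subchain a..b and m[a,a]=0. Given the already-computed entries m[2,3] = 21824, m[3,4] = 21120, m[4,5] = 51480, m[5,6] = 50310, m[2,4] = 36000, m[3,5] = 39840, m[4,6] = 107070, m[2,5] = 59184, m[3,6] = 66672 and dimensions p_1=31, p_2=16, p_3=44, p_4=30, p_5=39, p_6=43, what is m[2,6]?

m[2,6] = min over k∈[2,5] of m[2,k]+m[k+1,6]+p_{1}·p_k·p_{6}.
k=2: 0 + 66672 + 31·16·43 = 88000; k=3: 21824 + 107070 + 31·44·43 = 187546; k=4: 36000 + 50310 + 31·30·43 = 126300; k=5: 59184 + 0 + 31·39·43 = 111171.
Minimum: 88000 at k=2.

88000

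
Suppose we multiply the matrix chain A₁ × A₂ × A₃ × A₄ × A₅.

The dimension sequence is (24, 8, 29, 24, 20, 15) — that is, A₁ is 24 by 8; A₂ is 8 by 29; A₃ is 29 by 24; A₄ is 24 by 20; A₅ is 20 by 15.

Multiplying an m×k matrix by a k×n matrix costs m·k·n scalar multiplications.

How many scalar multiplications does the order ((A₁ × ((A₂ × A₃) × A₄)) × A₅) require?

(A₂ × A₃): 8×29 by 29×24 → 8×24, cost 8·29·24 = 5568
((A₂ × A₃) × A₄): 8×24 by 24×20 → 8×20, cost 8·24·20 = 3840; cumulative 9408
(A₁ × ((A₂ × A₃) × A₄)): 24×8 by 8×20 → 24×20, cost 24·8·20 = 3840; cumulative 13248
((A₁ × ((A₂ × A₃) × A₄)) × A₅): 24×20 by 20×15 → 24×15, cost 24·20·15 = 7200; cumulative 20448
Total: 20448 scalar multiplications.

20448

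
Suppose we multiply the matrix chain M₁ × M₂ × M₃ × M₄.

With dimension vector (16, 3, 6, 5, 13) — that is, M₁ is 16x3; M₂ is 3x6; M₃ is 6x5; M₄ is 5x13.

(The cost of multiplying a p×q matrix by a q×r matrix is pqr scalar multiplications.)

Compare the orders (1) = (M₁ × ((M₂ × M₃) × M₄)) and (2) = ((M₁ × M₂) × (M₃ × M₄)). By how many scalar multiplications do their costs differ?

1017

Order (1) = (M₁ × ((M₂ × M₃) × M₄)): (M₂ × M₃): 3×6 by 6×5 → 3×5, cost 3·6·5 = 90; ((M₂ × M₃) × M₄): 3×5 by 5×13 → 3×13, cost 3·5·13 = 195; cumulative 285; (M₁ × ((M₂ × M₃) × M₄)): 16×3 by 3×13 → 16×13, cost 16·3·13 = 624; cumulative 909. Total 909.
Order (2) = ((M₁ × M₂) × (M₃ × M₄)): (M₁ × M₂): 16×3 by 3×6 → 16×6, cost 16·3·6 = 288; (M₃ × M₄): 6×5 by 5×13 → 6×13, cost 6·5·13 = 390; ((M₁ × M₂) × (M₃ × M₄)): 16×6 by 6×13 → 16×13, cost 16·6·13 = 1248; cumulative 1926. Total 1926.
Difference: |909 − 1926| = 1017.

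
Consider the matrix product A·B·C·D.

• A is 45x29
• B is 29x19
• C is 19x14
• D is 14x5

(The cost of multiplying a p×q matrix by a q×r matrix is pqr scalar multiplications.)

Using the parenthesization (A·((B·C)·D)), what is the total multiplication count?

16269

(B·C): 29×19 by 19×14 → 29×14, cost 29·19·14 = 7714
((B·C)·D): 29×14 by 14×5 → 29×5, cost 29·14·5 = 2030; cumulative 9744
(A·((B·C)·D)): 45×29 by 29×5 → 45×5, cost 45·29·5 = 6525; cumulative 16269
Total: 16269 scalar multiplications.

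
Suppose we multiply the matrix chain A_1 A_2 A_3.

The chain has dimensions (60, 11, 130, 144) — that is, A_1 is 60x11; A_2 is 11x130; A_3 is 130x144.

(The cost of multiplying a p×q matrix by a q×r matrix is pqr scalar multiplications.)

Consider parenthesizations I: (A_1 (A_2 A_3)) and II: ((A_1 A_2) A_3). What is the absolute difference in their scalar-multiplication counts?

Order I = (A_1 (A_2 A_3)): (A_2 A_3): 11×130 by 130×144 → 11×144, cost 11·130·144 = 205920; (A_1 (A_2 A_3)): 60×11 by 11×144 → 60×144, cost 60·11·144 = 95040; cumulative 300960. Total 300960.
Order II = ((A_1 A_2) A_3): (A_1 A_2): 60×11 by 11×130 → 60×130, cost 60·11·130 = 85800; ((A_1 A_2) A_3): 60×130 by 130×144 → 60×144, cost 60·130·144 = 1123200; cumulative 1209000. Total 1209000.
Difference: |300960 − 1209000| = 908040.

908040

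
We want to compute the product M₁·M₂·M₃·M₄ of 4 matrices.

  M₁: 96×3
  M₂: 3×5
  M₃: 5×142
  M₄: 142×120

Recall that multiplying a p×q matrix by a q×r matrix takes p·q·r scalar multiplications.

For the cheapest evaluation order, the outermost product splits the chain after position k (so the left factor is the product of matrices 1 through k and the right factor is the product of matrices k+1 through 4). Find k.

1

Adjacent pairs: M₁M₂ = 96·3·5 = 1440; M₂M₃ = 3·5·142 = 2130; M₃M₄ = 5·142·120 = 85200.
Length 3: M₁..M₃: k=1: 0+2130+96·3·142=43026; k=2: 1440+0+96·5·142=69600 → min 43026 | M₂..M₄: k=2: 0+85200+3·5·120=87000; k=3: 2130+0+3·142·120=53250 → min 53250.
Top-level splits: k=1: (M₁..M₁)·(M₂..M₄) → 0+53250+96·3·120 = 87810; k=2: (M₁..M₂)·(M₃..M₄) → 1440+85200+96·5·120 = 144240; k=3: (M₁..M₃)·(M₄..M₄) → 43026+0+96·142·120 = 1678866.
Best split is after M₁, i.e. k = 1.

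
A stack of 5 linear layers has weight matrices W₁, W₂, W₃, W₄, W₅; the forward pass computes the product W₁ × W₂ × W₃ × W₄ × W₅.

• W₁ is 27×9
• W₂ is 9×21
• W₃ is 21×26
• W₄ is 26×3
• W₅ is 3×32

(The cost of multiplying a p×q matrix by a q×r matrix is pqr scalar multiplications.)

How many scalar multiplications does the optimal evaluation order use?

5526

Adjacent pairs: W₁W₂ = 27·9·21 = 5103; W₂W₃ = 9·21·26 = 4914; W₃W₄ = 21·26·3 = 1638; W₄W₅ = 26·3·32 = 2496.
Length 3: W₁..W₃: k=1: 0+4914+27·9·26=11232; k=2: 5103+0+27·21·26=19845 → min 11232 | W₂..W₄: k=2: 0+1638+9·21·3=2205; k=3: 4914+0+9·26·3=5616 → min 2205 | W₃..W₅: k=3: 0+2496+21·26·32=19968; k=4: 1638+0+21·3·32=3654 → min 3654.
Length 4: W₁..W₄: k=1: 0+2205+27·9·3=2934; k=2: 5103+1638+27·21·3=8442; k=3: 11232+0+27·26·3=13338 → min 2934 | W₂..W₅: k=2: 0+3654+9·21·32=9702; k=3: 4914+2496+9·26·32=14898; k=4: 2205+0+9·3·32=3069 → min 3069.
Length 5: W₁..W₅: k=1: 0+3069+27·9·32=10845; k=2: 5103+3654+27·21·32=26901; k=3: 11232+2496+27·26·32=36192; k=4: 2934+0+27·3·32=5526 → min 5526.
Optimal order: ((W₁ × (W₂ × (W₃ × W₄))) × W₅) with cost 5526.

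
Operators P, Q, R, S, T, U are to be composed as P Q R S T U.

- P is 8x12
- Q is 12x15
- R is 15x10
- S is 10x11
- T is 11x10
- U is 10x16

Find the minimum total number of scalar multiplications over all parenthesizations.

Adjacent pairs: PQ = 8·12·15 = 1440; QR = 12·15·10 = 1800; RS = 15·10·11 = 1650; ST = 10·11·10 = 1100; TU = 11·10·16 = 1760.
Length 3: P..R: k=1: 0+1800+8·12·10=2760; k=2: 1440+0+8·15·10=2640 → min 2640 | Q..S: k=2: 0+1650+12·15·11=3630; k=3: 1800+0+12·10·11=3120 → min 3120 | R..T: k=3: 0+1100+15·10·10=2600; k=4: 1650+0+15·11·10=3300 → min 2600 | S..U: k=4: 0+1760+10·11·16=3520; k=5: 1100+0+10·10·16=2700 → min 2700.
Length 4: P..S: k=1: 0+3120+8·12·11=4176; k=2: 1440+1650+8·15·11=4410; k=3: 2640+0+8·10·11=3520 → min 3520 | Q..T: k=2: 0+2600+12·15·10=4400; k=3: 1800+1100+12·10·10=4100; k=4: 3120+0+12·11·10=4440 → min 4100 | R..U: k=3: 0+2700+15·10·16=5100; k=4: 1650+1760+15·11·16=6050; k=5: 2600+0+15·10·16=5000 → min 5000.
Length 5: P..T: k=1: 0+4100+8·12·10=5060; k=2: 1440+2600+8·15·10=5240; k=3: 2640+1100+8·10·10=4540; k=4: 3520+0+8·11·10=4400 → min 4400 | Q..U: k=2: 0+5000+12·15·16=7880; k=3: 1800+2700+12·10·16=6420; k=4: 3120+1760+12·11·16=6992; k=5: 4100+0+12·10·16=6020 → min 6020.
Length 6: P..U: k=1: 0+6020+8·12·16=7556; k=2: 1440+5000+8·15·16=8360; k=3: 2640+2700+8·10·16=6620; k=4: 3520+1760+8·11·16=6688; k=5: 4400+0+8·10·16=5680 → min 5680.
Optimal order: (((((P Q) R) S) T) U) with cost 5680.

5680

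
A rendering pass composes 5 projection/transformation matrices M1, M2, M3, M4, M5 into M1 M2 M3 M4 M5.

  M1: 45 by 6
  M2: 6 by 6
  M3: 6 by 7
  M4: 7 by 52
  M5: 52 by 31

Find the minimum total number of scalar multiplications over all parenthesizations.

20478

Adjacent pairs: M1M2 = 45·6·6 = 1620; M2M3 = 6·6·7 = 252; M3M4 = 6·7·52 = 2184; M4M5 = 7·52·31 = 11284.
Length 3: M1..M3: k=1: 0+252+45·6·7=2142; k=2: 1620+0+45·6·7=3510 → min 2142 | M2..M4: k=2: 0+2184+6·6·52=4056; k=3: 252+0+6·7·52=2436 → min 2436 | M3..M5: k=3: 0+11284+6·7·31=12586; k=4: 2184+0+6·52·31=11856 → min 11856.
Length 4: M1..M4: k=1: 0+2436+45·6·52=16476; k=2: 1620+2184+45·6·52=17844; k=3: 2142+0+45·7·52=18522 → min 16476 | M2..M5: k=2: 0+11856+6·6·31=12972; k=3: 252+11284+6·7·31=12838; k=4: 2436+0+6·52·31=12108 → min 12108.
Length 5: M1..M5: k=1: 0+12108+45·6·31=20478; k=2: 1620+11856+45·6·31=21846; k=3: 2142+11284+45·7·31=23191; k=4: 16476+0+45·52·31=89016 → min 20478.
Optimal order: (M1 (((M2 M3) M4) M5)) with cost 20478.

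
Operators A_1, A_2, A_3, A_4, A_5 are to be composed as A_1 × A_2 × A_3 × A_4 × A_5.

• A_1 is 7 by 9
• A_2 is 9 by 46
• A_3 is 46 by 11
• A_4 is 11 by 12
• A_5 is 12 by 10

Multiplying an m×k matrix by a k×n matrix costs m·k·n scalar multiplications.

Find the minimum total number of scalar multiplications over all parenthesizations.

Adjacent pairs: A_1A_2 = 7·9·46 = 2898; A_2A_3 = 9·46·11 = 4554; A_3A_4 = 46·11·12 = 6072; A_4A_5 = 11·12·10 = 1320.
Length 3: A_1..A_3: k=1: 0+4554+7·9·11=5247; k=2: 2898+0+7·46·11=6440 → min 5247 | A_2..A_4: k=2: 0+6072+9·46·12=11040; k=3: 4554+0+9·11·12=5742 → min 5742 | A_3..A_5: k=3: 0+1320+46·11·10=6380; k=4: 6072+0+46·12·10=11592 → min 6380.
Length 4: A_1..A_4: k=1: 0+5742+7·9·12=6498; k=2: 2898+6072+7·46·12=12834; k=3: 5247+0+7·11·12=6171 → min 6171 | A_2..A_5: k=2: 0+6380+9·46·10=10520; k=3: 4554+1320+9·11·10=6864; k=4: 5742+0+9·12·10=6822 → min 6822.
Length 5: A_1..A_5: k=1: 0+6822+7·9·10=7452; k=2: 2898+6380+7·46·10=12498; k=3: 5247+1320+7·11·10=7337; k=4: 6171+0+7·12·10=7011 → min 7011.
Optimal order: (((A_1 × (A_2 × A_3)) × A_4) × A_5) with cost 7011.

7011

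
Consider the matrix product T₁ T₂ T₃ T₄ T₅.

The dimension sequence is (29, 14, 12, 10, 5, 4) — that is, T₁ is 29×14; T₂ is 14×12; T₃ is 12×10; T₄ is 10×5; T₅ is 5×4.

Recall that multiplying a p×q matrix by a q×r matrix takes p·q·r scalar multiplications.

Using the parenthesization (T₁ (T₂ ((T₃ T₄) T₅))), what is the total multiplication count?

(T₃ T₄): 12×10 by 10×5 → 12×5, cost 12·10·5 = 600
((T₃ T₄) T₅): 12×5 by 5×4 → 12×4, cost 12·5·4 = 240; cumulative 840
(T₂ ((T₃ T₄) T₅)): 14×12 by 12×4 → 14×4, cost 14·12·4 = 672; cumulative 1512
(T₁ (T₂ ((T₃ T₄) T₅))): 29×14 by 14×4 → 29×4, cost 29·14·4 = 1624; cumulative 3136
Total: 3136 scalar multiplications.

3136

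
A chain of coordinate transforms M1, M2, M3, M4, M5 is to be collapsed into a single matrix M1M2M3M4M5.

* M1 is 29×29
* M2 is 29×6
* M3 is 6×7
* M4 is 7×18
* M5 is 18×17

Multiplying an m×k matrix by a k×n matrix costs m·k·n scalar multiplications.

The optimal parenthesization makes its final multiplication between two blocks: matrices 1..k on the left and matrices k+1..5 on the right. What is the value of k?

Adjacent pairs: M1M2 = 29·29·6 = 5046; M2M3 = 29·6·7 = 1218; M3M4 = 6·7·18 = 756; M4M5 = 7·18·17 = 2142.
Length 3: M1..M3: k=1: 0+1218+29·29·7=7105; k=2: 5046+0+29·6·7=6264 → min 6264 | M2..M4: k=2: 0+756+29·6·18=3888; k=3: 1218+0+29·7·18=4872 → min 3888 | M3..M5: k=3: 0+2142+6·7·17=2856; k=4: 756+0+6·18·17=2592 → min 2592.
Length 4: M1..M4: k=1: 0+3888+29·29·18=19026; k=2: 5046+756+29·6·18=8934; k=3: 6264+0+29·7·18=9918 → min 8934 | M2..M5: k=2: 0+2592+29·6·17=5550; k=3: 1218+2142+29·7·17=6811; k=4: 3888+0+29·18·17=12762 → min 5550.
Top-level splits: k=1: (M1..M1)·(M2..M5) → 0+5550+29·29·17 = 19847; k=2: (M1..M2)·(M3..M5) → 5046+2592+29·6·17 = 10596; k=3: (M1..M3)·(M4..M5) → 6264+2142+29·7·17 = 11857; k=4: (M1..M4)·(M5..M5) → 8934+0+29·18·17 = 17808.
Best split is after M2, i.e. k = 2.

2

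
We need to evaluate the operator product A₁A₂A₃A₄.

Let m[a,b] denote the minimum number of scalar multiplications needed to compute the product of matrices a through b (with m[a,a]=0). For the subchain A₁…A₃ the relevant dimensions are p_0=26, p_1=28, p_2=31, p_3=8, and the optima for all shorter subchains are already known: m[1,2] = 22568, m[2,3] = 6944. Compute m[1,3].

12768

m[1,3] = min over k∈[1,2] of m[1,k]+m[k+1,3]+p_{0}·p_k·p_{3}.
k=1: 0 + 6944 + 26·28·8 = 12768; k=2: 22568 + 0 + 26·31·8 = 29016.
Minimum: 12768 at k=1.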